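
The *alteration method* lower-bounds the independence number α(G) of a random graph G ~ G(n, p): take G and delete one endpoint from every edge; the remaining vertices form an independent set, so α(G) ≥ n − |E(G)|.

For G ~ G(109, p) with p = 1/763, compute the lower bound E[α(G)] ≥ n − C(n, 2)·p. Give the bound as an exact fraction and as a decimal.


E[|E(G)|] = C(109, 2)·p = 5886 · (1/763) = 54/7.
E[α(G)] ≥ n − E[|E(G)|] = 109 − 54/7 = 709/7.
Numerically: ≈ 101.2857.
(This is only a lower bound; the true E[α(G)] may be larger.)

E[α(G)] ≥ 709/7 ≈ 101.2857.


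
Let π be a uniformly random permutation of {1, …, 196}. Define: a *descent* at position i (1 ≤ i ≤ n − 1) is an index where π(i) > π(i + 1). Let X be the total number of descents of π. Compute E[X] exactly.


Write X = Σ X_I over i = 1, …, 195, with X_I the indicator of one descent.
There are 195 indicators.
For each fixed i, the pair (π(i), π(i+1)) is a uniformly random ordered pair of distinct values from {1, …, 196}; by symmetry P[π(i) > π(i+1)] = 1/2.
By linearity: E[X] = 195 · (1/2) = (196 − 1) · (1/2) = 195/2 ≈ 97.5000.

E[X] = 195/2 = 97.5000.


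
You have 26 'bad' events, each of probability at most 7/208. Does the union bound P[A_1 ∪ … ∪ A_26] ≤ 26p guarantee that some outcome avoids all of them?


Union bound: P[∪_{i=1}^{26} A_i] ≤ Σ_i P[A_i] ≤ 26·p = 26·(7/208) = 7/8.
Numerically: 7/8 ≈ 0.8750000.
Is 7/8 < 1? YES.
Since P[∪ A_i] ≤ 7/8 < 1, the complement has P[∩ A_i^c] ≥ 1 − 7/8 = 1/8 > 0, so some outcome avoids every A_i.

26·p = 7/8 ≈ 0.8750000; existence CERTIFIED by the union bound.


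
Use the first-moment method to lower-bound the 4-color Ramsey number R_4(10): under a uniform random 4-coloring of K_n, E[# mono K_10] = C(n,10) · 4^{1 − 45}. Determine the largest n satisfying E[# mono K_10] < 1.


We need C(n, 10) · 4^{1 − 45} < 1, i.e. C(n, 10) < 4^{45 − 1} = 309485009821345068724781056.
Check values of n near the boundary:
  n = 2022: C(2022, 10) = 307870445231474093395937796; 307870445231474093395937796 < 309485009821345068724781056? YES
  n = 2023: C(2023, 10) = 309399856285778485315440716; 309399856285778485315440716 < 309485009821345068724781056? YES
  n = 2024: C(2024, 10) = 310936101848269937576192656; 310936101848269937576192656 < 309485009821345068724781056? NO
  n = 2025: C(2025, 10) = 312479209053472269772600560; 312479209053472269772600560 < 309485009821345068724781056? NO
  n = 2026: C(2026, 10) = 314029205130126398094885285; 314029205130126398094885285 < 309485009821345068724781056? NO
The largest n with C(n, 10) < 309485009821345068724781056 is n = 2023 (where E[X] = 77349964071444621328860179/77371252455336267181195264 ≈ 1.000). Hence R_4(10) > 2023, i.e. R_4(10) ≥ 2024.

Largest n = 2023; hence R_4(10) > 2023.


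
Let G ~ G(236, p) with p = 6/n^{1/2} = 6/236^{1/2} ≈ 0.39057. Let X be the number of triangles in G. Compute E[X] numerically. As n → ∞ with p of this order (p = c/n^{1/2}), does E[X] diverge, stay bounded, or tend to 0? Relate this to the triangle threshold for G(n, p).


Number of potential triangles: C(236, 3) = 2162940.
Each occurs with probability p³ ≈ (0.39057)³ ≈ 5.9577976e-02.
By linearity: E[X] = C(236, 3)·p³ ≈ 2162940 · 5.9577976e-02 ≈ 128863.58787.
Since α = 1/2 < 1, p = c/n^{1/2} ≫ 1/n is above the triangle threshold p ~ 1/n. Asymptotically E[X] ~ (c³/6)·n^{3(1−α)} = (6³/6)·n^{1.5} → ∞; triangles are abundant w.h.p.

E[X] ≈ 128863.58787; in regime p = Θ(1/n^{1/2}) E[X] diverges (above the triangle threshold p ~ 1/n).


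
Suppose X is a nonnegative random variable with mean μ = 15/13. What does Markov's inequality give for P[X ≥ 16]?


μ = E[X] = 15/13, a = 16.
Markov: P[X ≥ 16] ≤ μ/a = (15/13)/16 = 15/208.
Numerically: ≈ 0.072.
(Since a = 16 > μ = 1.154, the bound 15/208 is < 1 and informative.)

P[X ≥ 16] ≤ 15/208 ≈ 0.072.


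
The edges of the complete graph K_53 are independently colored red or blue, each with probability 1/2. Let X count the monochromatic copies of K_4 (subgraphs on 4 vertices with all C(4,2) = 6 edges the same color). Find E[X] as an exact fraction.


Let X = Σ_S X_S over the C(53, 4) = 292825 subsets S of size 4, where X_S = 1 if the K_4 on S is monochromatic.
For a fixed S, the K_4 on S has C(4, 2) = 6 edges. P[all 6 edges red] = (1/2)^6, and likewise for blue, so P[monochromatic] = 2·(1/2)^6 = 2^{1 − 6} = 1/32.
By linearity: E[X] = C(53, 4) · 2^{1 − 6} = 292825 · 1/32 = 292825/32.
Numerically: E[X] ≈ 9150.78125.

E[X] = C(53,4)·2^(1−C(4,2)) = 292825/32 ≈ 9150.78125.


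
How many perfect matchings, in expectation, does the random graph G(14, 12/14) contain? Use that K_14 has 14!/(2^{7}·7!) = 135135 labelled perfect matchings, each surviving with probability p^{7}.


K_14 has 14!/(2^{7}·7!) = 135135 labelled perfect matchings.
For each such perfect matching H, let X_H = 1 if all 7 edges of H are present in G. Then P[X_H = 1] = p^{7} = (6/7)^{7} = 279936/823543.
Summing the indicators: E[X] = Σ_H E[X_H] = 135135 · p^{7} = 135135 · 279936/823543 = 5404164480/117649.
Numerically: E[X] ≈ 4.593e+04.

E[X] = 135135 · (6/7)^{7} = 5404164480/117649 ≈ 4.593e+04.


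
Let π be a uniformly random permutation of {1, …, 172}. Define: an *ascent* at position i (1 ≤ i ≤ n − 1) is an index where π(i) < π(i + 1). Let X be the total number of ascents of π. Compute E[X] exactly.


Write X = Σ X_I over i = 1, …, 171, with X_I the indicator of one ascent.
There are 171 indicators.
For each fixed i, the pair (π(i), π(i+1)) is a uniformly random ordered pair of distinct values from {1, …, 172}; by symmetry P[π(i) < π(i+1)] = 1/2.
By linearity: E[X] = 171 · (1/2) = (172 − 1) · (1/2) = 171/2 ≈ 85.500000.

E[X] = 171/2 = 85.500000.


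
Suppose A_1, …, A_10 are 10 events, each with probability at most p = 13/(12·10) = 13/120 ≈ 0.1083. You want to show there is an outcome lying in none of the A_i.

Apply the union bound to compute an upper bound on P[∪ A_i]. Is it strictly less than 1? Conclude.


Union bound: P[∪_{i=1}^{10} A_i] ≤ Σ_i P[A_i] ≤ 10·p = 10·(13/120) = 13/12.
Numerically: 13/12 ≈ 1.0833.
Is 13/12 < 1? NO.
Since the bound 13/12 is ≥ 1, the union bound is uninformative here; it does NOT by itself certify existence.

10·p = 13/12 ≈ 1.0833; existence NOT certified by the union bound.


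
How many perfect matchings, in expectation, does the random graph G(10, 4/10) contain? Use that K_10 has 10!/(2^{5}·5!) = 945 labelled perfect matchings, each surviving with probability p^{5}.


K_10 has 10!/(2^{5}·5!) = 945 labelled perfect matchings.
For each such perfect matching H, let X_H = 1 if all 5 edges of H are present in G. Then P[X_H = 1] = p^{5} = (2/5)^{5} = 32/3125.
By linearity of expectation: E[X] = Σ_H E[X_H] = 945 · p^{5} = 945 · 32/3125 = 6048/625.
Numerically: E[X] ≈ 9.68.

E[X] = 945 · (2/5)^{5} = 6048/625 ≈ 9.68.


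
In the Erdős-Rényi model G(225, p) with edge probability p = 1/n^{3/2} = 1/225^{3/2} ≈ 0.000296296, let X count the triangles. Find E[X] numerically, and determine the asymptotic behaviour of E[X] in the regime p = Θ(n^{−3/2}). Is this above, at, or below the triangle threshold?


Number of potential triangles: C(225, 3) = 1873200.
Each occurs with probability p³ ≈ (0.000296296)³ ≈ 2.60122949e-11.
By linearity: E[X] = C(225, 3)·p³ ≈ 1873200 · 2.60122949e-11 ≈ 0.000049.
Since α = 3/2 > 1, p = c/n^{3/2} = o(1/n) is below the triangle threshold p ~ 1/n. Asymptotically E[X] ~ (c³/6)·n^{3(1−α)} = (1³/6)·n^{-1.5} → 0, so by Markov's inequality G has no triangles w.h.p.

E[X] ≈ 0.000049; in regime p = Θ(1/n^{3/2}) E[X] tends to 0 (below the triangle threshold p ~ 1/n).


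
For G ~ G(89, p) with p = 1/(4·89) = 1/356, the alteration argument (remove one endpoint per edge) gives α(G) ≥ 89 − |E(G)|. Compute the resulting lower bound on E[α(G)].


E[|E(G)|] = C(89, 2)·p = 3916 · (1/356) = 11.
E[α(G)] ≥ n − E[|E(G)|] = 89 − 11 = 78.
Numerically: ≈ 78.00000.
(This is only a lower bound; the true E[α(G)] may be larger.)

E[α(G)] ≥ 78 ≈ 78.00000.


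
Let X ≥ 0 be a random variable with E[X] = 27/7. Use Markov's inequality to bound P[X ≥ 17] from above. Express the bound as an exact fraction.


μ = E[X] = 27/7, a = 17.
Markov: P[X ≥ 17] ≤ μ/a = (27/7)/17 = 27/119.
Numerically: ≈ 0.22689.
(Since a = 17 > μ = 3.85714, the bound 27/119 is < 1 and informative.)

P[X ≥ 17] ≤ 27/119 ≈ 0.22689.


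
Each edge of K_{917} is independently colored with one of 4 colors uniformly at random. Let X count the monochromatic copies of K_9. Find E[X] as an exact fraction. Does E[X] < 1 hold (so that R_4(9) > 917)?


E[X] = C(917, 9) · 4^{1 − 36} = 1214670081818390006810 · 4^{−35} = 1214670081818390006810/1180591620717411303424.
As a reduced fraction: E[X] = 607335040909195003405/590295810358705651712 ≈ 1.028866.
Is E[X] < 1? NO.
Since E[X] ≥ 1, the first-moment bound is inconclusive at n = 917; it does NOT by itself certify R_4(9) > 917.

E[X] = 607335040909195003405/590295810358705651712 ≈ 1.028866; E[X] ≥ 1; first-moment method inconclusive here.


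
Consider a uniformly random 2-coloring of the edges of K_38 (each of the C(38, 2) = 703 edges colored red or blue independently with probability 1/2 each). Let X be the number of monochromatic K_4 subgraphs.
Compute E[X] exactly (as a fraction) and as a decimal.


Let X = Σ_S X_S over the C(38, 4) = 73815 subsets S of size 4, where X_S = 1 if the K_4 on S is monochromatic.
For a fixed S, the K_4 on S has C(4, 2) = 6 edges. P[all 6 edges red] = (1/2)^6, and likewise for blue, so P[monochromatic] = 2·(1/2)^6 = 2^{1 − 6} = 1/32.
By linearity: E[X] = C(38, 4) · 2^{1 − 6} = 73815 · 1/32 = 73815/32.
Numerically: E[X] ≈ 2306.71875.

E[X] = C(38,4)·2^(1−C(4,2)) = 73815/32 ≈ 2306.71875.


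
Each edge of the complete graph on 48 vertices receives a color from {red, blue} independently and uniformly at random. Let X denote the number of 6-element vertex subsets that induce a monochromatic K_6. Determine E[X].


Let X = Σ_S X_S over the C(48, 6) = 12271512 subsets S of size 6, where X_S = 1 if the K_6 on S is monochromatic.
For a fixed S, the K_6 on S has C(6, 2) = 15 edges. P[all 15 edges red] = (1/2)^15, and likewise for blue, so P[monochromatic] = 2·(1/2)^15 = 2^{1 − 15} = 1/16384.
Summing: E[X] = C(48, 6) · 2^{1 − 15} = 12271512 · 1/16384 = 1533939/2048.
Numerically: E[X] ≈ 748.993652.

E[X] = C(48,6)·2^(1−C(6,2)) = 1533939/2048 ≈ 748.993652.


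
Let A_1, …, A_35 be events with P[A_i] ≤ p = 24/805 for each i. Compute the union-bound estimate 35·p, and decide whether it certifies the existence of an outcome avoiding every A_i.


Union bound: P[∪_{i=1}^{35} A_i] ≤ Σ_i P[A_i] ≤ 35·p = 35·(24/805) = 24/23.
Numerically: 24/23 ≈ 1.043478.
Is 24/23 < 1? NO.
Since the bound 24/23 is ≥ 1, the union bound is uninformative here; it does NOT by itself certify existence.

35·p = 24/23 ≈ 1.043478; existence NOT certified by the union bound.


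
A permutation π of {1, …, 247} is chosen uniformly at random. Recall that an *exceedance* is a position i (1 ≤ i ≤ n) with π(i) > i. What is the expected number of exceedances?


Write X = Σ_{i=1}^{247} X_i, where X_i = 1_{π(i) > i}.
For each fixed i, π(i) is uniform over {1, …, 247} (marginal of a uniform permutation), so P[π(i) > i] = (n − i)/n. Summing: Σ_{i=1}^{247} (n − i)/n = (0 + 1 + … + 246)/247 = 247(247 − 1)/(2·247) = (247 − 1)/2.
Hence E[X] = Σ_{i=1}^{247} (247 − i)/247 = 123 ≈ 123.000000.

E[X] = 123 = 123.000000.


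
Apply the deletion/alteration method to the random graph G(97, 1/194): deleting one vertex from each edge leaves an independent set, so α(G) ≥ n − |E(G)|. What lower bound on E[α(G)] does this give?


E[|E(G)|] = C(97, 2)·p = 4656 · (1/194) = 24.
E[α(G)] ≥ n − E[|E(G)|] = 97 − 24 = 73.
Numerically: ≈ 73.000.
(This is only a lower bound; the true E[α(G)] may be larger.)

E[α(G)] ≥ 73 ≈ 73.000.


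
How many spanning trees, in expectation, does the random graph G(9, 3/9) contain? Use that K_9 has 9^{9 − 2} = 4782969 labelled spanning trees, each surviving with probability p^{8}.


K_9 has 9^{9 − 2} = 4782969 labelled spanning trees.
For each such spanning tree H, let X_H = 1 if all 8 edges of H are present in G. Then P[X_H = 1] = p^{8} = (1/3)^{8} = 1/6561.
By linearity of expectation: E[X] = Σ_H E[X_H] = 4782969 · p^{8} = 4782969 · 1/6561 = 729.
Numerically: E[X] ≈ 729.

E[X] = 4782969 · (1/3)^{8} = 729 ≈ 729.


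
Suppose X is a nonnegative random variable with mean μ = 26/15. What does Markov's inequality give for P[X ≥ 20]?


μ = E[X] = 26/15, a = 20.
Markov: P[X ≥ 20] ≤ μ/a = (26/15)/20 = 13/150.
Numerically: ≈ 0.087.
(Since a = 20 > μ = 1.733, the bound 13/150 is < 1 and informative.)

P[X ≥ 20] ≤ 13/150 ≈ 0.087.


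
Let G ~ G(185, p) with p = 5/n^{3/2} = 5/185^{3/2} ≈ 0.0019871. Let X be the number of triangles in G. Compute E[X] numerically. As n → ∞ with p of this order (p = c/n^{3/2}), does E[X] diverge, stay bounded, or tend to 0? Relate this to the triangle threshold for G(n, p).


Number of potential triangles: C(185, 3) = 1038220.
Each occurs with probability p³ ≈ (0.0019871)³ ≈ 7.8458000e-09.
By linearity: E[X] = C(185, 3)·p³ ≈ 1038220 · 7.8458000e-09 ≈ 0.00815.
Since α = 3/2 > 1, p = c/n^{3/2} = o(1/n) is below the triangle threshold p ~ 1/n. Asymptotically E[X] ~ (c³/6)·n^{3(1−α)} = (5³/6)·n^{-1.5} → 0, so by Markov's inequality G has no triangles w.h.p.

E[X] ≈ 0.00815; in regime p = Θ(1/n^{3/2}) E[X] tends to 0 (below the triangle threshold p ~ 1/n).


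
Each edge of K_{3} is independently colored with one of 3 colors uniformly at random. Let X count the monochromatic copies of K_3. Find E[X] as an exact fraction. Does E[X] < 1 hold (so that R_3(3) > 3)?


E[X] = C(3, 3) · 3^{1 − 3} = 1 · 3^{−2} = 1/9.
As a reduced fraction: E[X] = 1/9 ≈ 0.111111.
Is E[X] < 1? YES.
Since E[X] < 1, there exists a 3-coloring of K_{3} with no monochromatic K_3; hence R_3(3) > 3.

E[X] = 1/9 ≈ 0.111111; E[X] < 1, so R_3(3) > 3.


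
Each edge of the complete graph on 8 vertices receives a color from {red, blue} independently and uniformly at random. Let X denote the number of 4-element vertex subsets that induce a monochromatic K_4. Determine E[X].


Let X = Σ_S X_S over the C(8, 4) = 70 subsets S of size 4, where X_S = 1 if the K_4 on S is monochromatic.
For a fixed S, the K_4 on S has C(4, 2) = 6 edges. P[all 6 edges red] = (1/2)^6, and likewise for blue, so P[monochromatic] = 2·(1/2)^6 = 2^{1 − 6} = 1/32.
By linearity: E[X] = C(8, 4) · 2^{1 − 6} = 70 · 1/32 = 35/16.
Numerically: E[X] ≈ 2.18750.

E[X] = C(8,4)·2^(1−C(4,2)) = 35/16 ≈ 2.18750.


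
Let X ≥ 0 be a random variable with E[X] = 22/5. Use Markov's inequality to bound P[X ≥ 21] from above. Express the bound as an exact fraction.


μ = E[X] = 22/5, a = 21.
Markov: P[X ≥ 21] ≤ μ/a = (22/5)/21 = 22/105.
Numerically: ≈ 0.210.
(Since a = 21 > μ = 4.400, the bound 22/105 is < 1 and informative.)

P[X ≥ 21] ≤ 22/105 ≈ 0.210.


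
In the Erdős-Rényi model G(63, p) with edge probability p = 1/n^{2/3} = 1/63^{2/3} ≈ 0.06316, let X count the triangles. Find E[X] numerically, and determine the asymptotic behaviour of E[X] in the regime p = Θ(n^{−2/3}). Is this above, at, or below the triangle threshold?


Number of potential triangles: C(63, 3) = 39711.
Each occurs with probability p³ ≈ (0.06316)³ ≈ 2.5195263e-04.
By linearity: E[X] = C(63, 3)·p³ ≈ 39711 · 2.5195263e-04 ≈ 10.00529.
Since α = 2/3 < 1, p = c/n^{2/3} ≫ 1/n is above the triangle threshold p ~ 1/n. Asymptotically E[X] ~ (c³/6)·n^{3(1−α)} = (1³/6)·n^{1} → ∞; triangles are abundant w.h.p.

E[X] ≈ 10.00529; in regime p = Θ(1/n^{2/3}) E[X] diverges (above the triangle threshold p ~ 1/n).


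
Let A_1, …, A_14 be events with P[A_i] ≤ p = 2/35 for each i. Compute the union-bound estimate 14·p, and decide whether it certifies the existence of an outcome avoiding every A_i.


Union bound: P[∪_{i=1}^{14} A_i] ≤ Σ_i P[A_i] ≤ 14·p = 14·(2/35) = 4/5.
Numerically: 4/5 ≈ 0.800.
Is 4/5 < 1? YES.
Since P[∪ A_i] ≤ 4/5 < 1, the complement has P[∩ A_i^c] ≥ 1 − 4/5 = 1/5 > 0, so some outcome avoids every A_i.

14·p = 4/5 ≈ 0.800; existence CERTIFIED by the union bound.


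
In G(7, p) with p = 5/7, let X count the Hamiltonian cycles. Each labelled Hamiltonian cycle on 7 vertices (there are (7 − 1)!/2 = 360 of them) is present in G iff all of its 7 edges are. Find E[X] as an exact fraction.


K_7 has (7 − 1)!/2 = 360 labelled Hamiltonian cycles.
For each such Hamiltonian cycle H, let X_H = 1 if all 7 edges of H are present in G. Then P[X_H = 1] = p^{7} = (5/7)^{7} = 78125/823543.
Summing the indicators: E[X] = Σ_H E[X_H] = 360 · p^{7} = 360 · 78125/823543 = 28125000/823543.
Numerically: E[X] ≈ 34.151.

E[X] = 360 · (5/7)^{7} = 28125000/823543 ≈ 34.151.


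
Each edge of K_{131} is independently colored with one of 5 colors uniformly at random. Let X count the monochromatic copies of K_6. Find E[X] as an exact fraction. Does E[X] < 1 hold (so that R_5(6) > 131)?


E[X] = C(131, 6) · 5^{1 − 15} = 6249655776 · 5^{−14} = 6249655776/6103515625.
As a reduced fraction: E[X] = 6249655776/6103515625 ≈ 1.0239.
Is E[X] < 1? NO.
Since E[X] ≥ 1, the first-moment bound is inconclusive at n = 131; it does NOT by itself certify R_5(6) > 131.

E[X] = 6249655776/6103515625 ≈ 1.0239; E[X] ≥ 1; first-moment method inconclusive here.


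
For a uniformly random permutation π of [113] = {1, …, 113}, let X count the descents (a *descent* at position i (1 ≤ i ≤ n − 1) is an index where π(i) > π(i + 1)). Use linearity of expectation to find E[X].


Write X = Σ X_I over i = 1, …, 112, with X_I the indicator of one descent.
There are 112 indicators.
For each fixed i, the pair (π(i), π(i+1)) is a uniformly random ordered pair of distinct values from {1, …, 113}; by symmetry P[π(i) > π(i+1)] = 1/2.
By linearity: E[X] = 112 · (1/2) = (113 − 1) · (1/2) = 56 ≈ 56.000.

E[X] = 56 = 56.000.


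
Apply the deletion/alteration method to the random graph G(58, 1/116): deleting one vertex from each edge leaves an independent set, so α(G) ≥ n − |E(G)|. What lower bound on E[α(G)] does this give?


E[|E(G)|] = C(58, 2)·p = 1653 · (1/116) = 57/4.
E[α(G)] ≥ n − E[|E(G)|] = 58 − 57/4 = 175/4.
Numerically: ≈ 43.75000.
(This is only a lower bound; the true E[α(G)] may be larger.)

E[α(G)] ≥ 175/4 ≈ 43.75000.


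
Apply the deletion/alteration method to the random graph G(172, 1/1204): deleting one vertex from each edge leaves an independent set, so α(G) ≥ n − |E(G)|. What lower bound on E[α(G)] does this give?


E[|E(G)|] = C(172, 2)·p = 14706 · (1/1204) = 171/14.
E[α(G)] ≥ n − E[|E(G)|] = 172 − 171/14 = 2237/14.
Numerically: ≈ 159.7857.
(This is only a lower bound; the true E[α(G)] may be larger.)

E[α(G)] ≥ 2237/14 ≈ 159.7857.


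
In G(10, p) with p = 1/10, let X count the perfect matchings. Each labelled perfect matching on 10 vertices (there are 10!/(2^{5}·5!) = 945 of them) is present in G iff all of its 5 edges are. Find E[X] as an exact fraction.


K_10 has 10!/(2^{5}·5!) = 945 labelled perfect matchings.
For each such perfect matching H, let X_H = 1 if all 5 edges of H are present in G. Then P[X_H = 1] = p^{5} = (1/10)^{5} = 1/100000.
By linearity of expectation: E[X] = Σ_H E[X_H] = 945 · p^{5} = 945 · 1/100000 = 189/20000.
Numerically: E[X] ≈ 0.00945.

E[X] = 945 · (1/10)^{5} = 189/20000 ≈ 0.00945.


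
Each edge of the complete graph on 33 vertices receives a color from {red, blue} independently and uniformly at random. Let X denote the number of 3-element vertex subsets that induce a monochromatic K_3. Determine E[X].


Let X = Σ_S X_S over the C(33, 3) = 5456 subsets S of size 3, where X_S = 1 if the K_3 on S is monochromatic.
For a fixed S, the K_3 on S has C(3, 2) = 3 edges. P[all 3 edges red] = (1/2)^3, and likewise for blue, so P[monochromatic] = 2·(1/2)^3 = 2^{1 − 3} = 1/4.
By linearity of expectation: E[X] = C(33, 3) · 2^{1 − 3} = 5456 · 1/4 = 1364.
Numerically: E[X] ≈ 1364.00000.

E[X] = C(33,3)·2^(1−C(3,2)) = 1364 ≈ 1364.00000.


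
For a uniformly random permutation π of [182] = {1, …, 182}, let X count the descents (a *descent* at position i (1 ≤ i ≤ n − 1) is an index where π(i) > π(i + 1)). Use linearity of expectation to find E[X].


Write X = Σ X_I over i = 1, …, 181, with X_I the indicator of one descent.
There are 181 indicators.
For each fixed i, the pair (π(i), π(i+1)) is a uniformly random ordered pair of distinct values from {1, …, 182}; by symmetry P[π(i) > π(i+1)] = 1/2.
By linearity: E[X] = 181 · (1/2) = (182 − 1) · (1/2) = 181/2 ≈ 90.5000.

E[X] = 181/2 = 90.5000.


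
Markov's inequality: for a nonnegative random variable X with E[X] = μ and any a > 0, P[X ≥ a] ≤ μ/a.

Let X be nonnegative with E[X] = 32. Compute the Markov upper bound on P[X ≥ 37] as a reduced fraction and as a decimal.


μ = E[X] = 32, a = 37.
Markov: P[X ≥ 37] ≤ μ/a = (32)/37 = 32/37.
Numerically: ≈ 0.865.
(Since a = 37 > μ = 32.000, the bound 32/37 is < 1 and informative.)

P[X ≥ 37] ≤ 32/37 ≈ 0.865.


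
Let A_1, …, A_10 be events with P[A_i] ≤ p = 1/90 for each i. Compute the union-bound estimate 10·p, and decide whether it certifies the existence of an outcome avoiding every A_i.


Union bound: P[∪_{i=1}^{10} A_i] ≤ Σ_i P[A_i] ≤ 10·p = 10·(1/90) = 1/9.
Numerically: 1/9 ≈ 0.11111.
Is 1/9 < 1? YES.
Since P[∪ A_i] ≤ 1/9 < 1, the complement has P[∩ A_i^c] ≥ 1 − 1/9 = 8/9 > 0, so some outcome avoids every A_i.

10·p = 1/9 ≈ 0.11111; existence CERTIFIED by the union bound.


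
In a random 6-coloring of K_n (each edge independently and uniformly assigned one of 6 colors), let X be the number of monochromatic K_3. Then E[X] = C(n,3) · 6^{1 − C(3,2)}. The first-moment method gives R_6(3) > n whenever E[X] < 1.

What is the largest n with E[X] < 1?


We need C(n, 3) · 6^{1 − 3} < 1, i.e. C(n, 3) < 6^{3 − 1} = 36.
Check values of n near the boundary:
  n = 5: C(5, 3) = 10; 10 < 36? YES
  n = 6: C(6, 3) = 20; 20 < 36? YES
  n = 7: C(7, 3) = 35; 35 < 36? YES
  n = 8: C(8, 3) = 56; 56 < 36? NO
The largest n with C(n, 3) < 36 is n = 7 (where E[X] = 35/36 ≈ 0.9722222). Hence R_6(3) > 7, i.e. R_6(3) ≥ 8.

Largest n = 7; hence R_6(3) > 7.


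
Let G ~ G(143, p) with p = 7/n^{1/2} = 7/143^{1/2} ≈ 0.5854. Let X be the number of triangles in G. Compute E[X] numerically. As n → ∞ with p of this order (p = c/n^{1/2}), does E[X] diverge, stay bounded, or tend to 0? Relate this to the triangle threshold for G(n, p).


Number of potential triangles: C(143, 3) = 477191.
Each occurs with probability p³ ≈ (0.5854)³ ≈ 2.005811e-01.
By linearity: E[X] = C(143, 3)·p³ ≈ 477191 · 2.005811e-01 ≈ 95715.5078.
Since α = 1/2 < 1, p = c/n^{1/2} ≫ 1/n is above the triangle threshold p ~ 1/n. Asymptotically E[X] ~ (c³/6)·n^{3(1−α)} = (7³/6)·n^{1.5} → ∞; triangles are abundant w.h.p.

E[X] ≈ 95715.5078; in regime p = Θ(1/n^{1/2}) E[X] diverges (above the triangle threshold p ~ 1/n).


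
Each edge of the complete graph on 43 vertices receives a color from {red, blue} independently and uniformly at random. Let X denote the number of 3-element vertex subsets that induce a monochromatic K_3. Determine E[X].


Let X = Σ_S X_S over the C(43, 3) = 12341 subsets S of size 3, where X_S = 1 if the K_3 on S is monochromatic.
For a fixed S, the K_3 on S has C(3, 2) = 3 edges. P[all 3 edges red] = (1/2)^3, and likewise for blue, so P[monochromatic] = 2·(1/2)^3 = 2^{1 − 3} = 1/4.
By linearity of expectation: E[X] = C(43, 3) · 2^{1 − 3} = 12341 · 1/4 = 12341/4.
Numerically: E[X] ≈ 3085.2500.

E[X] = C(43,3)·2^(1−C(3,2)) = 12341/4 ≈ 3085.2500.


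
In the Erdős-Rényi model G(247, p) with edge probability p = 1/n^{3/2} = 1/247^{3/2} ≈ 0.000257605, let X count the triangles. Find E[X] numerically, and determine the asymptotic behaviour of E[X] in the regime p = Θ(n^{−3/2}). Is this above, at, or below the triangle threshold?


Number of potential triangles: C(247, 3) = 2481115.
Each occurs with probability p³ ≈ (0.000257605)³ ≈ 1.70947876e-11.
By linearity: E[X] = C(247, 3)·p³ ≈ 2481115 · 1.70947876e-11 ≈ 0.000042.
Since α = 3/2 > 1, p = c/n^{3/2} = o(1/n) is below the triangle threshold p ~ 1/n. Asymptotically E[X] ~ (c³/6)·n^{3(1−α)} = (1³/6)·n^{-1.5} → 0, so by Markov's inequality G has no triangles w.h.p.

E[X] ≈ 0.000042; in regime p = Θ(1/n^{3/2}) E[X] tends to 0 (below the triangle threshold p ~ 1/n).


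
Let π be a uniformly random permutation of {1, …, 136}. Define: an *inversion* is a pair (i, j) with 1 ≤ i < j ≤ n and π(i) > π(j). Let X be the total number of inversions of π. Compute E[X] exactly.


Write X = Σ X_I over the C(136, 2) = 9180 pairs i < j, with X_I the indicator of one inversion.
There are 9180 indicators.
For each fixed pair i < j, the values π(i) and π(j) are two distinct elements of {1, …, 136} in uniformly random order; by symmetry P[π(i) > π(j)] = 1/2.
By linearity: E[X] = 9180 · (1/2) = C(136, 2) · (1/2) = 9180/2 = 4590 ≈ 4590.00000.

E[X] = 4590 = 4590.00000.


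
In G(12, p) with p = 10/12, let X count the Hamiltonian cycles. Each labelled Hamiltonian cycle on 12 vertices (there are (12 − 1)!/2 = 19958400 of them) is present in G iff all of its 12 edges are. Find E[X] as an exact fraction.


K_12 has (12 − 1)!/2 = 19958400 labelled Hamiltonian cycles.
For each such Hamiltonian cycle H, let X_H = 1 if all 12 edges of H are present in G. Then P[X_H = 1] = p^{12} = (5/6)^{12} = 244140625/2176782336.
Summing the indicators: E[X] = Σ_H E[X_H] = 19958400 · p^{12} = 19958400 · 244140625/2176782336 = 469970703125/209952.
Numerically: E[X] ≈ 2.23847e+06.

E[X] = 19958400 · (5/6)^{12} = 469970703125/209952 ≈ 2.23847e+06.


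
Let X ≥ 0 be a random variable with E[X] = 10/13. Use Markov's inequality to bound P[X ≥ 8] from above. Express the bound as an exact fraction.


μ = E[X] = 10/13, a = 8.
Markov: P[X ≥ 8] ≤ μ/a = (10/13)/8 = 5/52.
Numerically: ≈ 0.096154.
(Since a = 8 > μ = 0.769231, the bound 5/52 is < 1 and informative.)

P[X ≥ 8] ≤ 5/52 ≈ 0.096154.


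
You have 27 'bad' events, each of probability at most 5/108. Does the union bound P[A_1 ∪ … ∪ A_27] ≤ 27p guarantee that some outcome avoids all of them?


Union bound: P[∪_{i=1}^{27} A_i] ≤ Σ_i P[A_i] ≤ 27·p = 27·(5/108) = 5/4.
Numerically: 5/4 ≈ 1.250.
Is 5/4 < 1? NO.
Since the bound 5/4 is ≥ 1, the union bound is uninformative here; it does NOT by itself certify existence.

27·p = 5/4 ≈ 1.250; existence NOT certified by the union bound.


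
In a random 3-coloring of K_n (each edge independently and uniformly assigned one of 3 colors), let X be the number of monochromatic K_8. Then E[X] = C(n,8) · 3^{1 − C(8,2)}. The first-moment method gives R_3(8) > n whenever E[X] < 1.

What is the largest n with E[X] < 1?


We need C(n, 8) · 3^{1 − 28} < 1, i.e. C(n, 8) < 3^{28 − 1} = 7625597484987.
Check values of n near the boundary:
  n = 155: C(155, 8) = 6876747915675; 6876747915675 < 7625597484987? YES
  n = 156: C(156, 8) = 7248464019225; 7248464019225 < 7625597484987? YES
  n = 157: C(157, 8) = 7637643295425; 7637643295425 < 7625597484987? NO
  n = 158: C(158, 8) = 8044984271181; 8044984271181 < 7625597484987? NO
  n = 159: C(159, 8) = 8471208603429; 8471208603429 < 7625597484987? NO
The largest n with C(n, 8) < 7625597484987 is n = 156 (where E[X] = 805384891025/847288609443 ≈ 0.9505). Hence R_3(8) > 156, i.e. R_3(8) ≥ 157.

Largest n = 156; hence R_3(8) > 156.


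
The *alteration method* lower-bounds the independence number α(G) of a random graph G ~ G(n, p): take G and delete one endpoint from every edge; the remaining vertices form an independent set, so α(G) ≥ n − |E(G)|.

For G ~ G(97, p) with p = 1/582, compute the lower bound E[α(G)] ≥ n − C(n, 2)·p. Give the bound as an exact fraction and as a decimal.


E[|E(G)|] = C(97, 2)·p = 4656 · (1/582) = 8.
E[α(G)] ≥ n − E[|E(G)|] = 97 − 8 = 89.
Numerically: ≈ 89.000000.
(This is only a lower bound; the true E[α(G)] may be larger.)

E[α(G)] ≥ 89 ≈ 89.000000.


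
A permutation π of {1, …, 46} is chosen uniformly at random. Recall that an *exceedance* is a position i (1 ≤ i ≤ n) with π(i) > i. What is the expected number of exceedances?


Write X = Σ_{i=1}^{46} X_i, where X_i = 1_{π(i) > i}.
For each fixed i, π(i) is uniform over {1, …, 46} (marginal of a uniform permutation), so P[π(i) > i] = (n − i)/n. Summing: Σ_{i=1}^{46} (n − i)/n = (0 + 1 + … + 45)/46 = 46(46 − 1)/(2·46) = (46 − 1)/2.
Hence E[X] = Σ_{i=1}^{46} (46 − i)/46 = 45/2 ≈ 22.50000.

E[X] = 45/2 = 22.50000.


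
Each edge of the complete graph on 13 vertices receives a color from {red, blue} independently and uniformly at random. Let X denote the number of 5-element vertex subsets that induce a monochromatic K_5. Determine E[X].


Let X = Σ_S X_S over the C(13, 5) = 1287 subsets S of size 5, where X_S = 1 if the K_5 on S is monochromatic.
For a fixed S, the K_5 on S has C(5, 2) = 10 edges. P[all 10 edges red] = (1/2)^10, and likewise for blue, so P[monochromatic] = 2·(1/2)^10 = 2^{1 − 10} = 1/512.
Summing: E[X] = C(13, 5) · 2^{1 − 10} = 1287 · 1/512 = 1287/512.
Numerically: E[X] ≈ 2.513672.

E[X] = C(13,5)·2^(1−C(5,2)) = 1287/512 ≈ 2.513672.


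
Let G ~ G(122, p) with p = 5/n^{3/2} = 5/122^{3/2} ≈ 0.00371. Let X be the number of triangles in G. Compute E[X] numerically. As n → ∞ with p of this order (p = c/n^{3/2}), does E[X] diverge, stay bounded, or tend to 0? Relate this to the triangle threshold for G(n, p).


Number of potential triangles: C(122, 3) = 295240.
Each occurs with probability p³ ≈ (0.00371)³ ≈ 5.108469e-08.
By linearity: E[X] = C(122, 3)·p³ ≈ 295240 · 5.108469e-08 ≈ 0.0151.
Since α = 3/2 > 1, p = c/n^{3/2} = o(1/n) is below the triangle threshold p ~ 1/n. Asymptotically E[X] ~ (c³/6)·n^{3(1−α)} = (5³/6)·n^{-1.5} → 0, so by Markov's inequality G has no triangles w.h.p.

E[X] ≈ 0.0151; in regime p = Θ(1/n^{3/2}) E[X] tends to 0 (below the triangle threshold p ~ 1/n).


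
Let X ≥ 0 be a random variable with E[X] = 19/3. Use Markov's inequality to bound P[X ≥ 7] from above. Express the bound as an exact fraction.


μ = E[X] = 19/3, a = 7.
Markov: P[X ≥ 7] ≤ μ/a = (19/3)/7 = 19/21.
Numerically: ≈ 0.9048.
(Since a = 7 > μ = 6.3333, the bound 19/21 is < 1 and informative.)

P[X ≥ 7] ≤ 19/21 ≈ 0.9048.


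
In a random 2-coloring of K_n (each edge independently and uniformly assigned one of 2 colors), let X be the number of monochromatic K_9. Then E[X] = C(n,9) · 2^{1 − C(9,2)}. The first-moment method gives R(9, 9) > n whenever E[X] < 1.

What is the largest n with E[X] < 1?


We need C(n, 9) · 2^{1 − 36} < 1, i.e. C(n, 9) < 2^{36 − 1} = 34359738368.
Check values of n near the boundary:
  n = 63: C(63, 9) = 23667689815; 23667689815 < 34359738368? YES
  n = 64: C(64, 9) = 27540584512; 27540584512 < 34359738368? YES
  n = 65: C(65, 9) = 31966749880; 31966749880 < 34359738368? YES
  n = 66: C(66, 9) = 37014131440; 37014131440 < 34359738368? NO
  n = 67: C(67, 9) = 42757703560; 42757703560 < 34359738368? NO
  n = 68: C(68, 9) = 49280065120; 49280065120 < 34359738368? NO
The largest n with C(n, 9) < 34359738368 is n = 65 (where E[X] = 3995843735/4294967296 ≈ 0.9304). Hence R(9, 9) > 65, i.e. R(9, 9) ≥ 66.

Largest n = 65; hence R(9, 9) > 65.


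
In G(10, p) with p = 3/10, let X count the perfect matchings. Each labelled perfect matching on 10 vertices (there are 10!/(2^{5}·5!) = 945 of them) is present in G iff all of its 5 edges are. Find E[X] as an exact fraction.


K_10 has 10!/(2^{5}·5!) = 945 labelled perfect matchings.
For each such perfect matching H, let X_H = 1 if all 5 edges of H are present in G. Then P[X_H = 1] = p^{5} = (3/10)^{5} = 243/100000.
By linearity of expectation: E[X] = Σ_H E[X_H] = 945 · p^{5} = 945 · 243/100000 = 45927/20000.
Numerically: E[X] ≈ 2.29635.

E[X] = 945 · (3/10)^{5} = 45927/20000 ≈ 2.29635.


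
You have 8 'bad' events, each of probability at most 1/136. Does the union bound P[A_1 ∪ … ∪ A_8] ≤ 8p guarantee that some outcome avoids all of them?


Union bound: P[∪_{i=1}^{8} A_i] ≤ Σ_i P[A_i] ≤ 8·p = 8·(1/136) = 1/17.
Numerically: 1/17 ≈ 0.05882.
Is 1/17 < 1? YES.
Since P[∪ A_i] ≤ 1/17 < 1, the complement has P[∩ A_i^c] ≥ 1 − 1/17 = 16/17 > 0, so some outcome avoids every A_i.

8·p = 1/17 ≈ 0.05882; existence CERTIFIED by the union bound.


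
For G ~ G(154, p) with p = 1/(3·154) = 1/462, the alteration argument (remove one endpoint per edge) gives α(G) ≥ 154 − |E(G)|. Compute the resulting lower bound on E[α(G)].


E[|E(G)|] = C(154, 2)·p = 11781 · (1/462) = 51/2.
E[α(G)] ≥ n − E[|E(G)|] = 154 − 51/2 = 257/2.
Numerically: ≈ 128.5000.
(This is only a lower bound; the true E[α(G)] may be larger.)

E[α(G)] ≥ 257/2 ≈ 128.5000.


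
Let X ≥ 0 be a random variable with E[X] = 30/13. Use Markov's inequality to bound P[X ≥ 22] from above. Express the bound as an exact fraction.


μ = E[X] = 30/13, a = 22.
Markov: P[X ≥ 22] ≤ μ/a = (30/13)/22 = 15/143.
Numerically: ≈ 0.1049.
(Since a = 22 > μ = 2.3077, the bound 15/143 is < 1 and informative.)

P[X ≥ 22] ≤ 15/143 ≈ 0.1049.


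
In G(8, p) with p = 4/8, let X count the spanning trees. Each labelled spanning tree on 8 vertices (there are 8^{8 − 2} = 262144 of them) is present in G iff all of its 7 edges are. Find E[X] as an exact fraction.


K_8 has 8^{8 − 2} = 262144 labelled spanning trees.
For each such spanning tree H, let X_H = 1 if all 7 edges of H are present in G. Then P[X_H = 1] = p^{7} = (1/2)^{7} = 1/128.
By linearity: E[X] = Σ_H E[X_H] = 262144 · p^{7} = 262144 · 1/128 = 2048.
Numerically: E[X] ≈ 2048.

E[X] = 262144 · (1/2)^{7} = 2048 ≈ 2048.


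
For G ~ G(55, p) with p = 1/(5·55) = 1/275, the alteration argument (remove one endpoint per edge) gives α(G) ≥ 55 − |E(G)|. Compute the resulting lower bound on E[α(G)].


E[|E(G)|] = C(55, 2)·p = 1485 · (1/275) = 27/5.
E[α(G)] ≥ n − E[|E(G)|] = 55 − 27/5 = 248/5.
Numerically: ≈ 49.6000.
(This is only a lower bound; the true E[α(G)] may be larger.)

E[α(G)] ≥ 248/5 ≈ 49.6000.


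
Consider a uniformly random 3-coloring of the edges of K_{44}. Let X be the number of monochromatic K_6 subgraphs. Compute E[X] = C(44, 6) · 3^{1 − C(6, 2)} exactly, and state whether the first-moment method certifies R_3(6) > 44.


E[X] = C(44, 6) · 3^{1 − 15} = 7059052 · 3^{−14} = 7059052/4782969.
As a reduced fraction: E[X] = 7059052/4782969 ≈ 1.47587.
Is E[X] < 1? NO.
Since E[X] ≥ 1, the first-moment bound is inconclusive at n = 44; it does NOT by itself certify R_3(6) > 44.

E[X] = 7059052/4782969 ≈ 1.47587; E[X] ≥ 1; first-moment method inconclusive here.


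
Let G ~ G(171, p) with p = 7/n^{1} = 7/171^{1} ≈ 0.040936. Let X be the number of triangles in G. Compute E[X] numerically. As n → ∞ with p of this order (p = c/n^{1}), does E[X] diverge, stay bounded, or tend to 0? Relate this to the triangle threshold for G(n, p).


Number of potential triangles: C(171, 3) = 818805.
Each occurs with probability p³ ≈ (0.040936)³ ≈ 6.8597105e-05.
By linearity: E[X] = C(171, 3)·p³ ≈ 818805 · 6.8597105e-05 ≈ 56.16765.
Here α = 1, so p = 7/n is exactly at the triangle threshold p ~ 1/n. Asymptotically E[X] → c³/6 = 7³/6 = 343/6 ≈ 57.16667, a bounded constant. In this regime the triangle count is asymptotically Poisson(c³/6).

E[X] ≈ 56.16765; in regime p = Θ(1/n^{1}) E[X] stays bounded (at the triangle threshold p ~ 1/n).


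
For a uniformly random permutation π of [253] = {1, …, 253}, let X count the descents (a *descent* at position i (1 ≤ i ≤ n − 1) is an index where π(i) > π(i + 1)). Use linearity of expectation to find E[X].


Write X = Σ X_I over i = 1, …, 252, with X_I the indicator of one descent.
There are 252 indicators.
For each fixed i, the pair (π(i), π(i+1)) is a uniformly random ordered pair of distinct values from {1, …, 253}; by symmetry P[π(i) > π(i+1)] = 1/2.
By linearity: E[X] = 252 · (1/2) = (253 − 1) · (1/2) = 126 ≈ 126.00000.

E[X] = 126 = 126.00000.


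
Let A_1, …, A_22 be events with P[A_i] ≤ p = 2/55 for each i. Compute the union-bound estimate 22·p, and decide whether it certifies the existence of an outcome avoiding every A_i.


Union bound: P[∪_{i=1}^{22} A_i] ≤ Σ_i P[A_i] ≤ 22·p = 22·(2/55) = 4/5.
Numerically: 4/5 ≈ 0.8000000.
Is 4/5 < 1? YES.
Since P[∪ A_i] ≤ 4/5 < 1, the complement has P[∩ A_i^c] ≥ 1 − 4/5 = 1/5 > 0, so some outcome avoids every A_i.

22·p = 4/5 ≈ 0.8000000; existence CERTIFIED by the union bound.


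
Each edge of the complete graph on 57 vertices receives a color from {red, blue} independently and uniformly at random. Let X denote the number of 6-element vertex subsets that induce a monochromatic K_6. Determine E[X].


Let X = Σ_S X_S over the C(57, 6) = 36288252 subsets S of size 6, where X_S = 1 if the K_6 on S is monochromatic.
For a fixed S, the K_6 on S has C(6, 2) = 15 edges. P[all 15 edges red] = (1/2)^15, and likewise for blue, so P[monochromatic] = 2·(1/2)^15 = 2^{1 − 15} = 1/16384.
By linearity: E[X] = C(57, 6) · 2^{1 − 15} = 36288252 · 1/16384 = 9072063/4096.
Numerically: E[X] ≈ 2214.859.

E[X] = C(57,6)·2^(1−C(6,2)) = 9072063/4096 ≈ 2214.859.


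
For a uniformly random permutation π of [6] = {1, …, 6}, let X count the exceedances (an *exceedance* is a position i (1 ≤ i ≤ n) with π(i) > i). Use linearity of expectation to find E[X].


Write X = Σ_{i=1}^{6} X_i, where X_i = 1_{π(i) > i}.
For each fixed i, π(i) is uniform over {1, …, 6} (marginal of a uniform permutation), so P[π(i) > i] = (n − i)/n. Summing: Σ_{i=1}^{6} (n − i)/n = (0 + 1 + … + 5)/6 = 6(6 − 1)/(2·6) = (6 − 1)/2.
Hence E[X] = Σ_{i=1}^{6} (6 − i)/6 = 5/2 ≈ 2.5000.

E[X] = 5/2 = 2.5000.


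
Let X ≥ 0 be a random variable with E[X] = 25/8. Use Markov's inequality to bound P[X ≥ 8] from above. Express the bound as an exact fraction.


μ = E[X] = 25/8, a = 8.
Markov: P[X ≥ 8] ≤ μ/a = (25/8)/8 = 25/64.
Numerically: ≈ 0.391.
(Since a = 8 > μ = 3.125, the bound 25/64 is < 1 and informative.)

P[X ≥ 8] ≤ 25/64 ≈ 0.391.


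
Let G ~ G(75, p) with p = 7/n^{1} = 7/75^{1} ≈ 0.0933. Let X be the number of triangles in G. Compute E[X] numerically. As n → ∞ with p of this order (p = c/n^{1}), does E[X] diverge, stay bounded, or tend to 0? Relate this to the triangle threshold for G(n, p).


Number of potential triangles: C(75, 3) = 67525.
Each occurs with probability p³ ≈ (0.0933)³ ≈ 8.13037e-04.
By linearity: E[X] = C(75, 3)·p³ ≈ 67525 · 8.13037e-04 ≈ 54.900.
Here α = 1, so p = 7/n is exactly at the triangle threshold p ~ 1/n. Asymptotically E[X] → c³/6 = 7³/6 = 343/6 ≈ 57.167, a bounded constant. In this regime the triangle count is asymptotically Poisson(c³/6).

E[X] ≈ 54.900; in regime p = Θ(1/n^{1}) E[X] stays bounded (at the triangle threshold p ~ 1/n).


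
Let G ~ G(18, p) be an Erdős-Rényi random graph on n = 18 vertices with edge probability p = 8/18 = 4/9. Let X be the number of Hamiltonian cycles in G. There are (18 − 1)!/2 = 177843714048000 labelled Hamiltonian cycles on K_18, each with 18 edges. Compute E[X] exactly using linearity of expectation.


K_18 has (18 − 1)!/2 = 177843714048000 labelled Hamiltonian cycles.
For each such Hamiltonian cycle H, let X_H = 1 if all 18 edges of H are present in G. Then P[X_H = 1] = p^{18} = (4/9)^{18} = 68719476736/150094635296999121.
By linearity of expectation: E[X] = Σ_H E[X_H] = 177843714048000 · p^{18} = 177843714048000 · 68719476736/150094635296999121 = 16764508875398316032000/205891132094649.
Numerically: E[X] ≈ 8.142e+07.

E[X] = 177843714048000 · (4/9)^{18} = 16764508875398316032000/205891132094649 ≈ 8.142e+07.
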